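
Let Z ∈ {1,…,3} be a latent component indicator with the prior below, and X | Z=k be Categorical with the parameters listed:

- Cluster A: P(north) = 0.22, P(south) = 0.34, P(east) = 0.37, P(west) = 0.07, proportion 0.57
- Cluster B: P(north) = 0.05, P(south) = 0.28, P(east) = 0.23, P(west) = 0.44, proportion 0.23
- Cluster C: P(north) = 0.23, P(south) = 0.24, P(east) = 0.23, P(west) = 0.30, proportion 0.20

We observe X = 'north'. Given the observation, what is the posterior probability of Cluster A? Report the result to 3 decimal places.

0.686

Posterior ∝ prior × likelihood, so P(k | x) ∝ P(Z=k) f_k(x); normalise over all components.
Categorical probabilities:
  p_A = 0.22
  p_B = 0.05
  p_C = 0.23
Prior × likelihood for each component:
  P(Z=A)·p_A = 0.57 × 0.22 = 0.1254
  P(Z=B)·p_B = 0.23 × 0.05 = 0.0115
  P(Z=C)·p_C = 0.20 × 0.23 = 0.046
Evidence: 0.1254 + 0.0115 + 0.046 = 0.1829
So the posterior for Cluster A is 0.1254 / 0.1829 ≈ 0.686.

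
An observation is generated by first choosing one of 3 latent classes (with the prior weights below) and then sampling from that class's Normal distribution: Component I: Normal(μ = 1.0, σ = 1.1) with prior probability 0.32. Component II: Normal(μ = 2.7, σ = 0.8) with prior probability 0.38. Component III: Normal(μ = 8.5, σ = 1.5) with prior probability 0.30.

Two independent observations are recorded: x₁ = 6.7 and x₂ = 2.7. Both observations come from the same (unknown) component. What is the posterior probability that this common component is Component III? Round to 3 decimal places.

Apply Bayes' rule: the posterior for each component is proportional to its prior times its likelihood at x.
Since both observations come from the same component, the likelihood for component k is f_k(x₁)·f_k(x₂).
  f_I = [(1/(1.1·√(2π)))·exp(−(6.7−1.0)²/(2·1.1²)) = 0.362675·exp(-13.42562) = 5.35605e-07] × [0.109869] = 5.88466e-08
  f_II = [(1/(0.8·√(2π)))·exp(−(6.7−2.7)²/(2·0.8²)) = 0.498678·exp(-12.50000) = 1.8584e-06] × [0.498678] = 9.26743e-07
  f_III = [(1/(1.5·√(2π)))·exp(−(6.7−8.5)²/(2·1.5²)) = 0.265962·exp(-0.72000) = 0.129457] × [0.000150739] = 1.95143e-05
Weight by the priors:
  π_I·f_I = 0.32 × 5.88466e-08 = 1.88309e-08
  π_II·f_II = 0.38 × 9.26743e-07 = 3.52162e-07
  π_III·f_III = 0.30 × 1.95143e-05 = 5.85429e-06
Sum: 1.88309e-08 + 3.52162e-07 + 5.85429e-06 = 6.22528e-06
So the posterior for Component III is 5.85429e-06 / 6.22528e-06 ≈ 0.940.

0.940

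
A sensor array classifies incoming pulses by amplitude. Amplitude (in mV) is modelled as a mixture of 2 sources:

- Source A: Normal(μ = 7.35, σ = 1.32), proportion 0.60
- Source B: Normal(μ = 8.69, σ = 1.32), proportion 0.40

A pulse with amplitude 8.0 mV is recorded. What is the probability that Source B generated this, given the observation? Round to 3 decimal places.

0.396

The responsibility of component k is π_k f_k(x) divided by Σ_j π_j f_j(x).
Normal densities:
  p_A = (1/(1.32·√(2π)))·exp(−(8.0−7.35)²/(2·1.32²)) = 0.302229·exp(-0.12124) = 0.267721
  p_B = (1/(1.32·√(2π)))·exp(−(8.0−8.69)²/(2·1.32²)) = 0.302229·exp(-0.13662) = 0.263634
Weight by the priors:
  π_A·p_A = 0.60 × 0.267721 = 0.160632
  π_B·p_B = 0.40 × 0.263634 = 0.105454
Normaliser: 0.160632 + 0.105454 = 0.266086
So the posterior for Source B is 0.105454 / 0.266086 ≈ 0.396.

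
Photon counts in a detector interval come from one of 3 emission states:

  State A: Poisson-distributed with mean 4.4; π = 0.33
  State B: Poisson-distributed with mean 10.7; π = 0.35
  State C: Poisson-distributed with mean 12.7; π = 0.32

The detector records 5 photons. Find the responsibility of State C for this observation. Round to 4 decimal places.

By Bayes' theorem, P(k | x) = π_k f_k(x) / Σ_j π_j f_j(x).
Evaluate each component's likelihood at the observed value:
  p_A = 0.168728
  p_B = 0.0263504
  p_C = 0.00840035
Weight by the priors:
  π_A·p_A = 0.33 × 0.168728 = 0.0556801
  π_B·p_B = 0.35 × 0.0263504 = 0.00922263
  π_C·p_C = 0.32 × 0.00840035 = 0.00268811
Normaliser: 0.0556801 + 0.00922263 + 0.00268811 = 0.0675909
P(State C | x) ≈ 0.0398

0.0398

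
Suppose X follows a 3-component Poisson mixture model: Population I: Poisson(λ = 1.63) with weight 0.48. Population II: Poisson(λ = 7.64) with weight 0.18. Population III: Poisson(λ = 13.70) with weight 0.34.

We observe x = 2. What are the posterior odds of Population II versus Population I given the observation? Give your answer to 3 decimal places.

0.020

Since P(k|x) ∝ π_k f_k(x), the posterior odds are π_i f_i(x) / (π_j f_j(x)).
Evaluate each component's likelihood at the observed value:
  f_I = e^(−1.63)·1.63^2/2! = 0.260283
  f_II = e^(−7.64)·7.64^2/2! = 0.0140329
  f_III = e^(−13.70)·13.70^2/2! = 0.000105336
0.00252592 / 0.124936 ≈ 0.020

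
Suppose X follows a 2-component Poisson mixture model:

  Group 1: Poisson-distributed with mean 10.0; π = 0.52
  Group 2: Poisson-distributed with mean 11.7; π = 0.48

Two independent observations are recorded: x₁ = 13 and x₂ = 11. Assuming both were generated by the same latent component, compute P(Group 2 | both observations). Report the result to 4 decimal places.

0.5715

The responsibility of component k is π_k f_k(x) divided by Σ_j π_j f_j(x).
Since both observations come from the same component, the likelihood for component k is f_k(x₁)·f_k(x₂).
  f_1 = [e^(−10.0)·10.0^13/13! = 0.0729079] × [0.113736] = 0.00829229
  f_2 = [e^(−11.7)·11.7^13/13! = 0.102539] × [0.116854] = 0.0119821
Weight by the priors:
  π_1·f_1 = 0.52 × 0.00829229 = 0.00431199
  π_2·f_2 = 0.48 × 0.0119821 = 0.00575142
Denominator: 0.00431199 + 0.00575142 = 0.0100634
So the posterior for Group 2 is 0.00575142 / 0.0100634 ≈ 0.5715.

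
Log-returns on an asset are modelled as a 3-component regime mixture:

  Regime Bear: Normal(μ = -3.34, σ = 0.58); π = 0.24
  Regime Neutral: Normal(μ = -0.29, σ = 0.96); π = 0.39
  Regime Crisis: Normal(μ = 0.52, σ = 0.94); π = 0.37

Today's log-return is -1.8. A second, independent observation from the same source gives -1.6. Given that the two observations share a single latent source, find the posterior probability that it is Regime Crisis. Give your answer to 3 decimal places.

P(component k | x) = w_k·f_k(x) / marginal(x), where marginal(x) = Σ_j w_j·f_j(x).
Since both observations come from the same component, the likelihood for component k is f_k(x₁)·f_k(x₂).
  L_Bear = [0.0202585] × [0.00764112] = 0.000154797
  L_Neutral = [0.120615] × [0.163792] = 0.0197558
  L_Crisis = [0.0201856] × [0.0333634] = 0.000673461
Multiply by the mixture weights:
  w_Bear·L_Bear = 0.24 × 0.000154797 = 3.71514e-05
  w_Neutral·L_Neutral = 0.39 × 0.0197558 = 0.00770475
  w_Crisis·L_Crisis = 0.37 × 0.000673461 = 0.000249181
Denominator: 3.71514e-05 + 0.00770475 + 0.000249181 = 0.00799108
P(Regime Crisis | data) ≈ 0.031

0.031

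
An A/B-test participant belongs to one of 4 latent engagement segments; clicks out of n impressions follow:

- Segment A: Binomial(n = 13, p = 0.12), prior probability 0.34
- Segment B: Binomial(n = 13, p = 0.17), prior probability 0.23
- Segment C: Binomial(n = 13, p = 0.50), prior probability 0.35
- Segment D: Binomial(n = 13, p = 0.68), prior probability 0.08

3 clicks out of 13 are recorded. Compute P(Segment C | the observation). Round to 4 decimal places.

0.1119

By Bayes' theorem, P(k | x) = P(Z=k) f_k(x) / Σ_j P(Z=j) f_j(x).
Component likelihoods at x = 3 clicks out of 13:
  L_A = 0.137637
  L_B = 0.218019
  L_C = 0.0349121
  L_D = 0.00101249
Prior × likelihood for each component:
  P(Z=A)·L_A = 0.34 × 0.137637 = 0.0467967
  P(Z=B)·L_B = 0.23 × 0.218019 = 0.0501443
  P(Z=C)·L_C = 0.35 × 0.0349121 = 0.0122192
  P(Z=D)·L_D = 0.08 × 0.00101249 = 8.09995e-05
Marginal: 0.0467967 + 0.0501443 + 0.0122192 + 8.09995e-05 = 0.109241
So the posterior for Segment C is 0.0122192 / 0.109241 ≈ 0.1119.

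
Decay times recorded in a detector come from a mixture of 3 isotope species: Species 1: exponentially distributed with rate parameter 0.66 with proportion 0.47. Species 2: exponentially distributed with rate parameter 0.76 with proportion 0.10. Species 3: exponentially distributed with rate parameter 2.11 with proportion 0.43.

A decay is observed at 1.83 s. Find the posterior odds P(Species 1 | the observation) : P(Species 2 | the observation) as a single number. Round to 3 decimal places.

4.901

Since P(k|x) ∝ π_k f_k(x), the posterior odds are π_i f_i(x) / (π_j f_j(x)).
Evaluate each component's likelihood at the observed value:
  f_1 = 0.66·e^(−0.66·1.83) = 0.66·e^(−1.2078) = 0.197244
  f_2 = 0.76·e^(−0.76·1.83) = 0.76·e^(−1.3908) = 0.189146
  f_3 = 2.11·e^(−2.11·1.83) = 2.11·e^(−3.8613) = 0.0443957
Odds = (0.47/0.10) × (0.197244/0.189146) = 4.7 × 1.04281 ≈ 4.901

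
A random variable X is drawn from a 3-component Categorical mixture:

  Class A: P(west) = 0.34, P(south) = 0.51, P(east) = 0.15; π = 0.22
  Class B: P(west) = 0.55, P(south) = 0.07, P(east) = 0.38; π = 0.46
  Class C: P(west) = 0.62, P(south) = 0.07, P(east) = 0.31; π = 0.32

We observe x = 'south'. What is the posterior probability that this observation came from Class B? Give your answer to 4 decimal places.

0.1930

Apply Bayes' rule: the posterior for each component is proportional to its prior times its likelihood at x.
Categorical probabilities:
  L_A = P(south | comp) = 0.51
  L_B = P(south | comp) = 0.07
  L_C = P(south | comp) = 0.07
Unnormalised posteriors:
  π_A·L_A = 0.22 × 0.51 = 0.1122
  π_B·L_B = 0.46 × 0.07 = 0.0322
  π_C·L_C = 0.32 × 0.07 = 0.0224
Normaliser: 0.1122 + 0.0322 + 0.0224 = 0.1668
P(Class B | data) = 0.0322 / 0.1668 ≈ 0.1930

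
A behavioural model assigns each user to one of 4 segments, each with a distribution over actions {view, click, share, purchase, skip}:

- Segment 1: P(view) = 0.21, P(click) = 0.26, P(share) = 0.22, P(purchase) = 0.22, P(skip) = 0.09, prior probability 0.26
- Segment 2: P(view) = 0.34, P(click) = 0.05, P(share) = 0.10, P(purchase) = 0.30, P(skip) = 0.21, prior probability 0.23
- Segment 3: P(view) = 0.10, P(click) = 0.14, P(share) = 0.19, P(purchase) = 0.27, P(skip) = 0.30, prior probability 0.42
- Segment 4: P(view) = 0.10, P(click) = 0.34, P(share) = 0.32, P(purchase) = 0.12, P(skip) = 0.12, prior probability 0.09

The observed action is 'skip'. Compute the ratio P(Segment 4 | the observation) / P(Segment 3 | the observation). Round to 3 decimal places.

The posterior odds equal the prior odds times the likelihood ratio: (π_i/π_j)·(f_i(x)/f_j(x)).
Categorical probabilities:
  f_1 = P(skip | comp) = 0.09
  f_2 = P(skip | comp) = 0.21
  f_3 = P(skip | comp) = 0.30
  f_4 = P(skip | comp) = 0.12
Odds = (0.09/0.42) × (0.12/0.3) = 0.214286 × 0.4 ≈ 0.086

0.086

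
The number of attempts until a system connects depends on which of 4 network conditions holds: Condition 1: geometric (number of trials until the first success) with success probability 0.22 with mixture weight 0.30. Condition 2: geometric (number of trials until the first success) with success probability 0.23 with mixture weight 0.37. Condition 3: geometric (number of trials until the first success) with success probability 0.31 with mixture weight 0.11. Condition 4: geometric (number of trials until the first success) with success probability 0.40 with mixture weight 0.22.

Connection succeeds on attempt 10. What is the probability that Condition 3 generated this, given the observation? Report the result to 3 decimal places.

By Bayes' theorem, P(k | x) = π_k f_k(x) / Σ_j π_j f_j(x).
Evaluate each component's likelihood at the observed value:
  L_1 = 0.0235112
  L_2 = 0.0218849
  L_3 = 0.0109901
  L_4 = 0.00403108
Prior × likelihood for each component:
  π_1·L_1 = 0.30 × 0.0235112 = 0.00705335
  π_2·L_2 = 0.37 × 0.0218849 = 0.00809741
  π_3·L_3 = 0.11 × 0.0109901 = 0.00120892
  π_4·L_4 = 0.22 × 0.00403108 = 0.000886837
Marginal: 0.00705335 + 0.00809741 + 0.00120892 + 0.000886837 = 0.0172465
Responsibility of Condition 3: 0.00120892 / 0.0172465 ≈ 0.070

0.070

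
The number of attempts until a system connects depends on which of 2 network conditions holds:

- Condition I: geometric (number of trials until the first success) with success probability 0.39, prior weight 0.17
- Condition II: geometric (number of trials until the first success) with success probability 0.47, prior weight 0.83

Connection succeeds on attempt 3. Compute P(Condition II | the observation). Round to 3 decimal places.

0.816

Posterior ∝ prior × likelihood, so P(k | x) ∝ w_k f_k(x); normalise over all components.
Evaluate each component's likelihood at the observed value:
  p_I = 0.39·(1−0.39)^2 = 0.39·0.3721 = 0.145119
  p_II = 0.47·(1−0.47)^2 = 0.47·0.2809 = 0.132023
Weight by the priors:
  w_I·p_I = 0.17 × 0.145119 = 0.0246702
  w_II·p_II = 0.83 × 0.132023 = 0.109579
Marginal: 0.0246702 + 0.109579 = 0.134249
Responsibility of Condition II: 0.109579 / 0.134249 ≈ 0.816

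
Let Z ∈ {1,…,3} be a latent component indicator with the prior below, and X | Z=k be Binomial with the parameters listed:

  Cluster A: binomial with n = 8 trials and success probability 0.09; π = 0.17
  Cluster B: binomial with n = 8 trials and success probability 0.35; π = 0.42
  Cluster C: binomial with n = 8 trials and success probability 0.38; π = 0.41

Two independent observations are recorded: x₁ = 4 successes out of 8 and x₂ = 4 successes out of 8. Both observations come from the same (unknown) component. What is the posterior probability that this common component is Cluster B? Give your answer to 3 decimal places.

0.436

P(component k | x) = π_k·f_k(x) / marginal(x), where marginal(x) = Σ_j π_j·f_j(x).
Since both observations come from the same component, the likelihood for component k is f_k(x₁)·f_k(x₂).
  p_A = [C(8,4)·0.09^4·0.91^4 = 70·6.561e-05·0.68575 = 0.00314944] × [0.00314944] = 9.91899e-06
  p_B = [C(8,4)·0.35^4·0.65^4 = 70·0.0150062·0.178506 = 0.18751] × [0.18751] = 0.0351599
  p_C = [C(8,4)·0.38^4·0.62^4 = 70·0.0208514·0.147763 = 0.215675] × [0.215675] = 0.0465156
Prior × likelihood for each component:
  π_A·p_A = 0.17 × 9.91899e-06 = 1.68623e-06
  π_B·p_B = 0.42 × 0.0351599 = 0.0147671
  π_C·p_C = 0.41 × 0.0465156 = 0.0190714
Normaliser: 1.68623e-06 + 0.0147671 + 0.0190714 = 0.0338402
P(Cluster B | x₁, x₂) = 0.0147671 / 0.0338402 ≈ 0.436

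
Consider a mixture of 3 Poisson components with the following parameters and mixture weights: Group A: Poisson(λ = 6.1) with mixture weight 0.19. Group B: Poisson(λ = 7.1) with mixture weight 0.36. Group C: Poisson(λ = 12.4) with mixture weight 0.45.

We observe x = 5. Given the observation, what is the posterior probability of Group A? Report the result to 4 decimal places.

By Bayes' theorem, P(k | x) = π_k f_k(x) / Σ_j π_j f_j(x).
Component likelihoods at x = 5:
  f_A = e^(−6.1)·6.1^5/5! = 0.15786
  f_B = e^(−7.1)·7.1^5/5! = 0.124057
  f_C = e^(−12.4)·12.4^5/5! = 0.0100618
Prior × likelihood for each component:
  π_A·f_A = 0.19 × 0.15786 = 0.0299934
  π_B·f_B = 0.36 × 0.124057 = 0.0446604
  π_C·f_C = 0.45 × 0.0100618 = 0.00452781
Marginal: 0.0299934 + 0.0446604 + 0.00452781 = 0.0791815
P(Group A | 5) = 0.0299934 / 0.0791815 ≈ 0.3788

0.3788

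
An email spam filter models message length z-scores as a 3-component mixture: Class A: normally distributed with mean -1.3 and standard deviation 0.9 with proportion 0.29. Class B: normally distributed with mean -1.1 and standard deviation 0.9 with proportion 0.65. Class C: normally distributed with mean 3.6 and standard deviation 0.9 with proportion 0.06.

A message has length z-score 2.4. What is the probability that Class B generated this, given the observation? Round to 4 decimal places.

Posterior ∝ prior × likelihood, so P(k | x) ∝ π_k f_k(x); normalise over all components.
Normal densities:
  f_A = (1/(0.9·√(2π)))·exp(−(2.4−-1.3)²/(2·0.9²)) = 0.443269·exp(-8.45062) = 9.4757e-05
  f_B = (1/(0.9·√(2π)))·exp(−(2.4−-1.1)²/(2·0.9²)) = 0.443269·exp(-7.56173) = 0.000230489
  f_C = (1/(0.9·√(2π)))·exp(−(2.4−3.6)²/(2·0.9²)) = 0.443269·exp(-0.88889) = 0.182233
Prior × likelihood for each component:
  π_A·f_A = 0.29 × 9.4757e-05 = 2.74795e-05
  π_B·f_B = 0.65 × 0.000230489 = 0.000149818
  π_C·f_C = 0.06 × 0.182233 = 0.010934
Evidence: 2.74795e-05 + 0.000149818 + 0.010934 = 0.0111113
Responsibility of Class B: 0.000149818 / 0.0111113 ≈ 0.0135

0.0135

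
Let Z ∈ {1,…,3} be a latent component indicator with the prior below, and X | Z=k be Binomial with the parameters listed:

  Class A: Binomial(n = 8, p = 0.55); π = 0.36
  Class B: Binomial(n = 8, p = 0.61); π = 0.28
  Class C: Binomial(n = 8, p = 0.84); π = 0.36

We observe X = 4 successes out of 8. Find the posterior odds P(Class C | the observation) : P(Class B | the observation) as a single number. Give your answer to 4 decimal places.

0.1310

Since P(k|x) ∝ π_k f_k(x), the posterior odds are π_i f_i(x) / (π_j f_j(x)).
Evaluate each component's likelihood at the observed value:
  f_A = C(8,4)·0.55^4·0.45^4 = 70·0.0915063·0.0410062 = 0.262663
  f_B = C(8,4)·0.61^4·0.39^4 = 70·0.138458·0.0231344 = 0.224221
  f_C = C(8,4)·0.84^4·0.16^4 = 70·0.497871·0.00065536 = 0.0228399
0.00822238 / 0.0627818 ≈ 0.1310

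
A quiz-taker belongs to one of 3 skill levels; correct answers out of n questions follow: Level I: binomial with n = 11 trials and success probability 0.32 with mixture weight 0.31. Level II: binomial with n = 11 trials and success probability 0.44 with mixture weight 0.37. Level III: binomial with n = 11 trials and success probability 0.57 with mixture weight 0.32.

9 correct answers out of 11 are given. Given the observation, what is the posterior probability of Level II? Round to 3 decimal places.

0.158

By Bayes' theorem, P(k | x) = P(Z=k) f_k(x) / Σ_j P(Z=j) f_j(x).
Component likelihoods at x = 9 correct answers out of 11:
  f_I = 0.000894809
  f_II = 0.0106614
  f_III = 0.0645912
Unnormalised posteriors:
  P(Z=I)·f_I = 0.31 × 0.000894809 = 0.000277391
  P(Z=II)·f_II = 0.37 × 0.0106614 = 0.00394471
  P(Z=III)·f_III = 0.32 × 0.0645912 = 0.0206692
Sum: 0.000277391 + 0.00394471 + 0.0206692 = 0.0248913
P(Level II | data) ≈ 0.158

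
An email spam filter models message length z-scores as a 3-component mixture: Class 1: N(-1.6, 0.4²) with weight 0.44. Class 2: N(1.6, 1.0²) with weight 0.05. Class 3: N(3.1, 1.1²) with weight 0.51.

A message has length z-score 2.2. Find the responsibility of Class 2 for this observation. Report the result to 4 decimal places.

Apply Bayes' rule: the posterior for each component is proportional to its prior times its likelihood at x.
Normal densities:
  f_1 = (1/(0.4·√(2π)))·exp(−(2.2−-1.6)²/(2·0.4²)) = 0.997356·exp(-45.12500) = 2.51948e-20
  f_2 = (1/(1.0·√(2π)))·exp(−(2.2−1.6)²/(2·1.0²)) = 0.398942·exp(-0.18000) = 0.333225
  f_3 = (1/(1.1·√(2π)))·exp(−(2.2−3.1)²/(2·1.1²)) = 0.362675·exp(-0.33471) = 0.25951
Multiply by the mixture weights:
  w_1·f_1 = 0.44 × 2.51948e-20 = 1.10857e-20
  w_2·f_2 = 0.05 × 0.333225 = 0.0166612
  w_3·f_3 = 0.51 × 0.25951 = 0.13235
Evidence: 1.10857e-20 + 0.0166612 + 0.13235 = 0.149011
Responsibility of Class 2: 0.0166612 / 0.149011 ≈ 0.1118

0.1118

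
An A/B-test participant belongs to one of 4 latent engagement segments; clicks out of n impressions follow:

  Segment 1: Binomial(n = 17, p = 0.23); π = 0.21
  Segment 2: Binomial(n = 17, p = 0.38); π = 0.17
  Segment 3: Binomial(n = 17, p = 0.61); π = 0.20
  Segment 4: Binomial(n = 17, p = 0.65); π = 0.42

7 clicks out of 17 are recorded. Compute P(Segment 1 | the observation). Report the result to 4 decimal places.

0.1619

Posterior ∝ prior × likelihood, so P(k | x) ∝ π_k f_k(x); normalise over all components.
Component likelihoods at x = 7 clicks out of 17:
  f_1 = C(17,7)·0.23^7·0.77^10 = 19448·3.40483e-05·0.0732668 = 0.0485151
  f_2 = C(17,7)·0.38^7·0.62^10 = 19448·0.00114416·0.00839299 = 0.186757
  f_3 = C(17,7)·0.61^7·0.39^10 = 19448·0.0314274·8.14041e-05 = 0.0497542
  f_4 = C(17,7)·0.65^7·0.35^10 = 19448·0.0490223·2.75855e-05 = 0.0262996
Weight by the priors:
  π_1·f_1 = 0.21 × 0.0485151 = 0.0101882
  π_2·f_2 = 0.17 × 0.186757 = 0.0317487
  π_3·f_3 = 0.20 × 0.0497542 = 0.00995084
  π_4·f_4 = 0.42 × 0.0262996 = 0.0110458
Marginal: 0.0101882 + 0.0317487 + 0.00995084 + 0.0110458 = 0.0629335
P(Segment 1 | x) ≈ 0.1619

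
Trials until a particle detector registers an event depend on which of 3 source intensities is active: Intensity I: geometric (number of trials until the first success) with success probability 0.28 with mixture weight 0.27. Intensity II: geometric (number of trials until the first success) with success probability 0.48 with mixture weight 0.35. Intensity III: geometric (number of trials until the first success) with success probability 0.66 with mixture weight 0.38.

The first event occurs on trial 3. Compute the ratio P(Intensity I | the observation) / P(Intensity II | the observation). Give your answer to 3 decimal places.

0.863

Posterior odds = (w_i f_i(x)) / (w_j f_j(x)); the normalising sum cancels.
Geometric probabilities:
  p_I = 0.28·(1−0.28)^2 = 0.28·0.5184 = 0.145152
  p_II = 0.48·(1−0.48)^2 = 0.48·0.2704 = 0.129792
  p_III = 0.66·(1−0.66)^2 = 0.66·0.1156 = 0.076296
Posterior odds = (w_I·p_I) / (w_II·p_II) = (0.27·0.145152) / (0.35·0.129792) = 0.039191 / 0.0454272 ≈ 0.863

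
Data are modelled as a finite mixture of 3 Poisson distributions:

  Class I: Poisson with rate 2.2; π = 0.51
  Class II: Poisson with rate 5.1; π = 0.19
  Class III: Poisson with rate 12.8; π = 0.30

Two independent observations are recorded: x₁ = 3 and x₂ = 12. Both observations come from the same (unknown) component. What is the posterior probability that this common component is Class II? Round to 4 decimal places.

By Bayes' theorem, P(k | x) = π_k f_k(x) / Σ_j π_j f_j(x).
Since both observations come from the same component, the likelihood for component k is f_k(x₁)·f_k(x₂).
  f_I = [e^(−2.2)·2.2^3/3! = 0.196639] × [2.97363e-06] = 5.84731e-07
  f_II = [e^(−5.1)·5.1^3/3! = 0.13479] × [0.00394097] = 0.000531203
  f_III = [e^(−12.8)·12.8^3/3! = 0.00096496] × [0.111484] = 0.000107578
Weight by the priors:
  π_I·f_I = 0.51 × 5.84731e-07 = 2.98213e-07
  π_II·f_II = 0.19 × 0.000531203 = 0.000100929
  π_III·f_III = 0.30 × 0.000107578 = 3.22733e-05
Evidence: 2.98213e-07 + 0.000100929 + 3.22733e-05 = 0.0001335
P(Class II | data) = 0.000100929 / 0.0001335 ≈ 0.7560

0.7560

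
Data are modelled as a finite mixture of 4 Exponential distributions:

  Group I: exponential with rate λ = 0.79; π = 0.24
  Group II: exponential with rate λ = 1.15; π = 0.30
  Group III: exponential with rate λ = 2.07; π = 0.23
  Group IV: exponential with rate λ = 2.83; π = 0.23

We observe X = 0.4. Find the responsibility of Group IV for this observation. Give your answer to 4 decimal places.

The responsibility of component k is π_k f_k(x) divided by Σ_j π_j f_j(x).
Exponential densities:
  f_I = 0.575957
  f_II = 0.725976
  f_III = 0.904429
  f_IV = 0.912358
Prior × likelihood for each component:
  π_I·f_I = 0.24 × 0.575957 = 0.13823
  π_II·f_II = 0.30 × 0.725976 = 0.217793
  π_III·f_III = 0.23 × 0.904429 = 0.208019
  π_IV·f_IV = 0.23 × 0.912358 = 0.209842
Sum: 0.13823 + 0.217793 + 0.208019 + 0.209842 = 0.773883
Responsibility of Group IV: 0.209842 / 0.773883 ≈ 0.2712

0.2712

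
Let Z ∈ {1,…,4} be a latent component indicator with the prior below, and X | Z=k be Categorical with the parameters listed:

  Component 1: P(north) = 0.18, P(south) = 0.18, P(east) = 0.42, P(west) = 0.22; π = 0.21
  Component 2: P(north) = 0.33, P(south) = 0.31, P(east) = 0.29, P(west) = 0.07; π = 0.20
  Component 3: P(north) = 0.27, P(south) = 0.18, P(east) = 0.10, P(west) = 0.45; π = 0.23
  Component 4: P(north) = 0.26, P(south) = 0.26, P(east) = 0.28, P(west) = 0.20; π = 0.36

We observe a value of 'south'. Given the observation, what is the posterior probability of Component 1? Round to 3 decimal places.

0.161

By Bayes' theorem, P(k | x) = π_k f_k(x) / Σ_j π_j f_j(x).
Categorical probabilities:
  f_1 = P(south | comp) = 0.18
  f_2 = P(south | comp) = 0.31
  f_3 = P(south | comp) = 0.18
  f_4 = P(south | comp) = 0.26
Unnormalised posteriors:
  π_1·f_1 = 0.21 × 0.18 = 0.0378
  π_2·f_2 = 0.20 × 0.31 = 0.062
  π_3·f_3 = 0.23 × 0.18 = 0.0414
  π_4·f_4 = 0.36 × 0.26 = 0.0936
Normaliser: 0.0378 + 0.062 + 0.0414 + 0.0936 = 0.2348
P(Component 1 | 'south') ≈ 0.161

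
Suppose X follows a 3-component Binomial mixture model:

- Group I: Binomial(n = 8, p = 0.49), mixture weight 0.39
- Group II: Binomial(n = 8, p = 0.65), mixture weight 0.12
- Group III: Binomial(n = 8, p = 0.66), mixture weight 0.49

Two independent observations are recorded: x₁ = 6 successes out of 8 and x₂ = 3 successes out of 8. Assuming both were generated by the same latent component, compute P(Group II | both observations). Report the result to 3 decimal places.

The responsibility of component k is π_k f_k(x) divided by Σ_j π_j f_j(x).
Since both observations come from the same component, the likelihood for component k is f_k(x₁)·f_k(x₂).
  f_I = [C(8,6)·0.49^6·0.51^2 = 28·0.0138413·0.2601 = 0.100803] × [0.227315] = 0.0229141
  f_II = [C(8,6)·0.65^6·0.35^2 = 28·0.0754189·0.1225 = 0.258687] × [0.0807734] = 0.020895
  f_III = [C(8,6)·0.66^6·0.34^2 = 28·0.082654·0.1156 = 0.267534] × [0.07315] = 0.0195701
Weight by the priors:
  π_I·f_I = 0.39 × 0.0229141 = 0.00893648
  π_II·f_II = 0.12 × 0.020895 = 0.0025074
  π_III·f_III = 0.49 × 0.0195701 = 0.00958937
Normaliser: 0.00893648 + 0.0025074 + 0.00958937 = 0.0210333
P(Group II | x₁,x₂) = 0.0025074 / 0.0210333 ≈ 0.119

0.119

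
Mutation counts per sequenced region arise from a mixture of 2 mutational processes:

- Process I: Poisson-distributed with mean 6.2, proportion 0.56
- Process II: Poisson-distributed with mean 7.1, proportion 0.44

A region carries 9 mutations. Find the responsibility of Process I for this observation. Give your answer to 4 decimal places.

0.4803

Posterior ∝ prior × likelihood, so P(k | x) ∝ w_k f_k(x); normalise over all components.
Poisson probabilities:
  L_I = e^(−6.2)·6.2^9/9! = 0.0757071
  L_II = e^(−7.1)·7.1^9/9! = 0.104249
Multiply by the mixture weights:
  w_I·L_I = 0.56 × 0.0757071 = 0.042396
  w_II·L_II = 0.44 × 0.104249 = 0.0458695
Evidence: 0.042396 + 0.0458695 = 0.0882654
So the posterior for Process I is 0.042396 / 0.0882654 ≈ 0.4803.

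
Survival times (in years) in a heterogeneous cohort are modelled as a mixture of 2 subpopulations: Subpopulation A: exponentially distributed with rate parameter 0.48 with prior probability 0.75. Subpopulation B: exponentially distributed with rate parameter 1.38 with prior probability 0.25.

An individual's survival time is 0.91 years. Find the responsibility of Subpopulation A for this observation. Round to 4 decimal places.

P(component k | x) = π_k·f_k(x) / marginal(x), where marginal(x) = Σ_j π_j·f_j(x).
Component likelihoods at x = 0.91 years:
  L_A = 0.48·e^(−0.48·0.91) = 0.48·e^(−0.4368) = 0.310128
  L_B = 1.38·e^(−1.38·0.91) = 1.38·e^(−1.2558) = 0.39309
Multiply by the mixture weights:
  π_A·L_A = 0.75 × 0.310128 = 0.232596
  π_B·L_B = 0.25 × 0.39309 = 0.0982725
Sum: 0.232596 + 0.0982725 = 0.330869
P(Subpopulation A | 0.91 years) ≈ 0.7030

0.7030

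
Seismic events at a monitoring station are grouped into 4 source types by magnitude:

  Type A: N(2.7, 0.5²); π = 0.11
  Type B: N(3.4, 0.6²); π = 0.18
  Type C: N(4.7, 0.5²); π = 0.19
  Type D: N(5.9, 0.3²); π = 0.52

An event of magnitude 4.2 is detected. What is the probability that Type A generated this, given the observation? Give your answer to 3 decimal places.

0.007

Posterior ∝ prior × likelihood, so P(k | x) ∝ P(Z=k) f_k(x); normalise over all components.
Evaluate each component's likelihood at the observed value:
  L_A = (1/(0.5·√(2π)))·exp(−(4.2−2.7)²/(2·0.5²)) = 0.797885·exp(-4.50000) = 0.0088637
  L_B = (1/(0.6·√(2π)))·exp(−(4.2−3.4)²/(2·0.6²)) = 0.664904·exp(-0.88889) = 0.27335
  L_C = (1/(0.5·√(2π)))·exp(−(4.2−4.7)²/(2·0.5²)) = 0.797885·exp(-0.50000) = 0.483941
  L_D = (1/(0.3·√(2π)))·exp(−(4.2−5.9)²/(2·0.3²)) = 1.329808·exp(-16.05556) = 1.41563e-07
Prior × likelihood for each component:
  P(Z=A)·L_A = 0.11 × 0.0088637 = 0.000975007
  P(Z=B)·L_B = 0.18 × 0.27335 = 0.049203
  P(Z=C)·L_C = 0.19 × 0.483941 = 0.0919489
  P(Z=D)·L_D = 0.52 × 1.41563e-07 = 7.36127e-08
Denominator: 0.000975007 + 0.049203 + 0.0919489 + 7.36127e-08 = 0.142127
P(Type A | 4.2) ≈ 0.007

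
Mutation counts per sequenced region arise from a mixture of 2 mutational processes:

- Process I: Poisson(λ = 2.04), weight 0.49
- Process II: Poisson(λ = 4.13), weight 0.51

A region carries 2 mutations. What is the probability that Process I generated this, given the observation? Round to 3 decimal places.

Posterior ∝ prior × likelihood, so P(k | x) ∝ π_k f_k(x); normalise over all components.
Evaluate each component's likelihood at the observed value:
  L_I = e^(−2.04)·2.04^2/2! = 0.270564
  L_II = e^(−4.13)·4.13^2/2! = 0.137162
Unnormalised posteriors:
  π_I·L_I = 0.49 × 0.270564 = 0.132576
  π_II·L_II = 0.51 × 0.137162 = 0.0699526
Denominator: 0.132576 + 0.0699526 = 0.202529
P(Process I | 2 mutations) = 0.132576 / 0.202529 ≈ 0.655

0.655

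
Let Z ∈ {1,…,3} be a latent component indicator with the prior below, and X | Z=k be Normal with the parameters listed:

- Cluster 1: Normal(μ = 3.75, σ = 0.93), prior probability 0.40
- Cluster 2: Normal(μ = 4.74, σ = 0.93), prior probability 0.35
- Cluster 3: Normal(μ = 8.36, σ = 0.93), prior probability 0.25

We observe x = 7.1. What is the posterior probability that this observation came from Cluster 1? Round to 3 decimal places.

Posterior ∝ prior × likelihood, so P(k | x) ∝ π_k f_k(x); normalise over all components.
Evaluate each component's likelihood at the observed value:
  L_1 = (1/(0.93·√(2π)))·exp(−(7.1−3.75)²/(2·0.93²)) = 0.428970·exp(-6.48774) = 0.000652883
  L_2 = (1/(0.93·√(2π)))·exp(−(7.1−4.74)²/(2·0.93²)) = 0.428970·exp(-3.21979) = 0.0171431
  L_3 = (1/(0.93·√(2π)))·exp(−(7.1−8.36)²/(2·0.93²)) = 0.428970·exp(-0.91779) = 0.17133
Prior × likelihood for each component:
  π_1·L_1 = 0.40 × 0.000652883 = 0.000261153
  π_2·L_2 = 0.35 × 0.0171431 = 0.00600007
  π_3·L_3 = 0.25 × 0.17133 = 0.0428326
Denominator: 0.000261153 + 0.00600007 + 0.0428326 = 0.0490938
So the posterior for Cluster 1 is 0.000261153 / 0.0490938 ≈ 0.005.

0.005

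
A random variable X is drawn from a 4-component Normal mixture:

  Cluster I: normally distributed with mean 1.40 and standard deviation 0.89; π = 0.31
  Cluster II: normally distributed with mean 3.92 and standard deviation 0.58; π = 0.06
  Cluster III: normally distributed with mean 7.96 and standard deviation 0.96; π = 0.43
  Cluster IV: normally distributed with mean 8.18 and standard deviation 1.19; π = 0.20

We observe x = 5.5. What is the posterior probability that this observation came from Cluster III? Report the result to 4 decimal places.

Apply Bayes' rule: the posterior for each component is proportional to its prior times its likelihood at x.
Normal densities:
  f_I = (1/(0.89·√(2π)))·exp(−(5.5−1.40)²/(2·0.89²)) = 0.448250·exp(-10.61103) = 1.1046e-05
  f_II = (1/(0.58·√(2π)))·exp(−(5.5−3.92)²/(2·0.58²)) = 0.687832·exp(-3.71046) = 0.0168286
  f_III = (1/(0.96·√(2π)))·exp(−(5.5−7.96)²/(2·0.96²)) = 0.415565·exp(-3.28320) = 0.015587
  f_IV = (1/(1.19·√(2π)))·exp(−(5.5−8.18)²/(2·1.19²)) = 0.335246·exp(-2.53598) = 0.0265461
Prior × likelihood for each component:
  π_I·f_I = 0.31 × 1.1046e-05 = 3.42427e-06
  π_II·f_II = 0.06 × 0.0168286 = 0.00100972
  π_III·f_III = 0.43 × 0.015587 = 0.0067024
  π_IV·f_IV = 0.20 × 0.0265461 = 0.00530923
Evidence: 3.42427e-06 + 0.00100972 + 0.0067024 + 0.00530923 = 0.0130248
P(Cluster III | the observation) = 0.0067024 / 0.0130248 ≈ 0.5146

0.5146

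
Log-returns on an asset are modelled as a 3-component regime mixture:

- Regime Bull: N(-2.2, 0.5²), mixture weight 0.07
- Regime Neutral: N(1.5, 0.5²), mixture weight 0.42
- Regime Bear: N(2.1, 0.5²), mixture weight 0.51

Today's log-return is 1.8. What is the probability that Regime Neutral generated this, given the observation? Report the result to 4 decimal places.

Apply Bayes' rule: the posterior for each component is proportional to its prior times its likelihood at x.
Component likelihoods at x = 1.8:
  f_Bull = 1.01045e-14
  f_Neutral = 0.666449
  f_Bear = 0.666449
Multiply by the mixture weights:
  π_Bull·f_Bull = 0.07 × 1.01045e-14 = 7.07318e-16
  π_Neutral·f_Neutral = 0.42 × 0.666449 = 0.279909
  π_Bear·f_Bear = 0.51 × 0.666449 = 0.339889
Denominator: 7.07318e-16 + 0.279909 + 0.339889 = 0.619798
So the posterior for Regime Neutral is 0.279909 / 0.619798 ≈ 0.4516.

0.4516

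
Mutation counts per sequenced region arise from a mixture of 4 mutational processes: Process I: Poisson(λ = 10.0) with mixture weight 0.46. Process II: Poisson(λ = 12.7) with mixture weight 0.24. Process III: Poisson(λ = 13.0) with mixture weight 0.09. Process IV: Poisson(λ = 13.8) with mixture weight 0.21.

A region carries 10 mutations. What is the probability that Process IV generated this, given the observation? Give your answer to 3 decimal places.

0.144

Apply Bayes' rule: the posterior for each component is proportional to its prior times its likelihood at x.
Evaluate each component's likelihood at the observed value:
  f_I = 0.12511
  f_II = 0.0917771
  f_III = 0.0858702
  f_IV = 0.0701074
Multiply by the mixture weights:
  w_I·f_I = 0.46 × 0.12511 = 0.0575506
  w_II·f_II = 0.24 × 0.0917771 = 0.0220265
  w_III·f_III = 0.09 × 0.0858702 = 0.00772831
  w_IV·f_IV = 0.21 × 0.0701074 = 0.0147226
Sum: 0.0575506 + 0.0220265 + 0.00772831 + 0.0147226 = 0.102028
Responsibility of Process IV: 0.0147226 / 0.102028 ≈ 0.144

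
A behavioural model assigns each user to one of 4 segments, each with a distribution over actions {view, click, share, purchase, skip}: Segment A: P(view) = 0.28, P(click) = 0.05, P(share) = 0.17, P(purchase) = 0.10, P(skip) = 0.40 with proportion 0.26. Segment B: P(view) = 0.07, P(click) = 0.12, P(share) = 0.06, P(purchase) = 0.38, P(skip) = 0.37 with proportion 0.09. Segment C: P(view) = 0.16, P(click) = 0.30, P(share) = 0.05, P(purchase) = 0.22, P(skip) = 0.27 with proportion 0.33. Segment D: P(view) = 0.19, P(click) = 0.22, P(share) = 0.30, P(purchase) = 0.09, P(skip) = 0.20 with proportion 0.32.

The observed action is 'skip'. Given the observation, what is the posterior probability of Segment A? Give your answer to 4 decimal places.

Apply Bayes' rule: the posterior for each component is proportional to its prior times its likelihood at x.
Categorical probabilities:
  f_A = 0.4
  f_B = 0.37
  f_C = 0.27
  f_D = 0.2
Prior × likelihood for each component:
  π_A·f_A = 0.26 × 0.4 = 0.104
  π_B·f_B = 0.09 × 0.37 = 0.0333
  π_C·f_C = 0.33 × 0.27 = 0.0891
  π_D·f_D = 0.32 × 0.2 = 0.064
Evidence: 0.104 + 0.0333 + 0.0891 + 0.064 = 0.2904
P(Segment A | 'skip') = 0.104 / 0.2904 ≈ 0.3581

0.3581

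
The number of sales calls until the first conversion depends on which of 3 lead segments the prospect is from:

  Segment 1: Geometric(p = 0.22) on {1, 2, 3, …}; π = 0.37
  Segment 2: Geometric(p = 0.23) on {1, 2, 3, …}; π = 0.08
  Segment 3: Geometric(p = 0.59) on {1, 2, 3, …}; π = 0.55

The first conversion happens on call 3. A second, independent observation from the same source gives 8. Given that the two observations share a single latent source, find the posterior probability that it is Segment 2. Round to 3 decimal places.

Posterior ∝ prior × likelihood, so P(k | x) ∝ π_k f_k(x); normalise over all components.
Since both observations come from the same component, the likelihood for component k is f_k(x₁)·f_k(x₂).
  L_1 = [0.133848] × [0.0386443] = 0.00517246
  L_2 = [0.136367] × [0.0369116] = 0.00503352
  L_3 = [0.099179] × [0.00114905] = 0.000113962
Prior × likelihood for each component:
  π_1·L_1 = 0.37 × 0.00517246 = 0.00191381
  π_2·L_2 = 0.08 × 0.00503352 = 0.000402682
  π_3·L_3 = 0.55 × 0.000113962 = 6.26789e-05
Evidence: 0.00191381 + 0.000402682 + 6.26789e-05 = 0.00237917
Responsibility of Segment 2: 0.000402682 / 0.00237917 ≈ 0.169

0.169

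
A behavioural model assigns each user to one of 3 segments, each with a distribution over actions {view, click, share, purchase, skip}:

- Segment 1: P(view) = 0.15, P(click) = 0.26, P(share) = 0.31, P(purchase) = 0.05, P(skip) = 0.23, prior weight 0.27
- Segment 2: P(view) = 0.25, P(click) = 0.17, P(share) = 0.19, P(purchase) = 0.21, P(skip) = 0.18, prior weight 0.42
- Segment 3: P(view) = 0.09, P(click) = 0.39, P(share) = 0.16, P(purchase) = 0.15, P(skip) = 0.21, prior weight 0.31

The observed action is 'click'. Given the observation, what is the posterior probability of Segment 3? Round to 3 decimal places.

The responsibility of component k is P(Z=k) f_k(x) divided by Σ_j P(Z=j) f_j(x).
Component likelihoods at x = 'click':
  p_1 = 0.26
  p_2 = 0.17
  p_3 = 0.39
Multiply by the mixture weights:
  P(Z=1)·p_1 = 0.27 × 0.26 = 0.0702
  P(Z=2)·p_2 = 0.42 × 0.17 = 0.0714
  P(Z=3)·p_3 = 0.31 × 0.39 = 0.1209
Normaliser: 0.0702 + 0.0714 + 0.1209 = 0.2625
So the posterior for Segment 3 is 0.1209 / 0.2625 ≈ 0.461.

0.461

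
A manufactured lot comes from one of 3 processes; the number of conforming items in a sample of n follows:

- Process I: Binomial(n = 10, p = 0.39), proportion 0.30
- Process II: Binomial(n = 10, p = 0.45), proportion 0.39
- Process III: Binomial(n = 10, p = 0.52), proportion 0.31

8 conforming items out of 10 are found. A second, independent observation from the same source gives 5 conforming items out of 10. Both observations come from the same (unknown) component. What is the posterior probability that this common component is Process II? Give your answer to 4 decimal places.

Apply Bayes' rule: the posterior for each component is proportional to its prior times its likelihood at x.
Since both observations come from the same component, the likelihood for component k is f_k(x₁)·f_k(x₂).
  f_I = [C(10,8)·0.39^8·0.61^2 = 45·0.000535201·0.3721 = 0.00896167] × [0.192032] = 0.00172092
  f_II = [C(10,8)·0.45^8·0.55^2 = 45·0.00168151·0.3025 = 0.0228896] × [0.234033] = 0.00535691
  f_III = [C(10,8)·0.52^8·0.48^2 = 45·0.00534597·0.2304 = 0.055427] × [0.244131] = 0.0135315
Prior × likelihood for each component:
  π_I·f_I = 0.30 × 0.00172092 = 0.000516277
  π_II·f_II = 0.39 × 0.00535691 = 0.0020892
  π_III·f_III = 0.31 × 0.0135315 = 0.00419476
Normaliser: 0.000516277 + 0.0020892 + 0.00419476 = 0.00680023
So the posterior for Process II is 0.0020892 / 0.00680023 ≈ 0.3072.

0.3072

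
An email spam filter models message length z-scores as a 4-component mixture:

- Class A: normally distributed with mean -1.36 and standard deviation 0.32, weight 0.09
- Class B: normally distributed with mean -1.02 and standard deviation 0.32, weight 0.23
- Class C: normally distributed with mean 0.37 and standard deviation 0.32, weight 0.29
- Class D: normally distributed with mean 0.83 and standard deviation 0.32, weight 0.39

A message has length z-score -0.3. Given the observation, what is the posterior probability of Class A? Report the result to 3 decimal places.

Posterior ∝ prior × likelihood, so P(k | x) ∝ w_k f_k(x); normalise over all components.
Component likelihoods at x = -0.3:
  p_A = 0.00516509
  p_B = 0.0991864
  p_C = 0.139262
  p_D = 0.00244339
Multiply by the mixture weights:
  w_A·p_A = 0.09 × 0.00516509 = 0.000464858
  w_B·p_B = 0.23 × 0.0991864 = 0.0228129
  w_C·p_C = 0.29 × 0.139262 = 0.040386
  w_D·p_D = 0.39 × 0.00244339 = 0.000952923
Normaliser: 0.000464858 + 0.0228129 + 0.040386 + 0.000952923 = 0.0646166
P(Class A | data) ≈ 0.007

0.007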